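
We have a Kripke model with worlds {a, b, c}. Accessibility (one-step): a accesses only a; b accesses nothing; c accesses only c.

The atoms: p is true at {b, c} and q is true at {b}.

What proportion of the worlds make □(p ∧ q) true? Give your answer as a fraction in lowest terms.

a: successors {a}; p ∧ q there: a:F. ✗
b: no successors, so □(p ∧ q) holds vacuously. ✓
c: successors {c}; p ∧ q there: c:F. ✗
That's 1 of 3 worlds, so 1/3.

1/3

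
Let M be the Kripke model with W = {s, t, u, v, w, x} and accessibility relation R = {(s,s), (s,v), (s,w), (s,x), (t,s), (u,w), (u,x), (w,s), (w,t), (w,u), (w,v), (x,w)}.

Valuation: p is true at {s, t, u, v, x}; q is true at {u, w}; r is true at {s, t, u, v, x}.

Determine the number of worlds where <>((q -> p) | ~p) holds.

5

s: successors {s, v, w, x}; (q -> p) | ~p there: s:T, v:T, w:T, x:T. ✓
t: successors {s}; (q -> p) | ~p there: s:T. ✓
u: successors {w, x}; (q -> p) | ~p there: w:T, x:T. ✓
v: no successors, so <>((q -> p) | ~p) fails. ✗
w: successors {s, t, u, v}; (q -> p) | ~p there: s:T, t:T, u:T, v:T. ✓
x: successors {w}; (q -> p) | ~p there: w:T. ✓
Satisfying worlds: {s, t, u, w, x}.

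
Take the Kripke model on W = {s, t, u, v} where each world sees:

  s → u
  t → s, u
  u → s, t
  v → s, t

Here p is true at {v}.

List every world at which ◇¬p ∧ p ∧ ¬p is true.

s: ◇¬p ∧ p is F, ¬p is T. ✗
t: ◇¬p ∧ p is F, ¬p is T. ✗
u: ◇¬p ∧ p is F, ¬p is T. ✗
v: ◇¬p ∧ p is T, ¬p is F. ✗

∅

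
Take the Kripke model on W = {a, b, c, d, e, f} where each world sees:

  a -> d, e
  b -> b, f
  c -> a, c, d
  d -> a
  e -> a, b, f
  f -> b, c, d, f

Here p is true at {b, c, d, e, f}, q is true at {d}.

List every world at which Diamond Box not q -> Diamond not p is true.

{c, d, e}

a: Diamond Box not q is T, Diamond not p is F. ✗
b: Diamond Box not q is T, Diamond not p is F. ✗
c: Diamond Box not q is T, Diamond not p is T. ✓
d: Diamond Box not q is F, Diamond not p is T. ✓
e: Diamond Box not q is T, Diamond not p is T. ✓
f: Diamond Box not q is T, Diamond not p is F. ✗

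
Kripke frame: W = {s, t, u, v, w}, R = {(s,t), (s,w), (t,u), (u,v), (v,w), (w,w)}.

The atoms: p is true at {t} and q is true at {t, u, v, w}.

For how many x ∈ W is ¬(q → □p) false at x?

1

s: q → □p is T. ✗
t: q → □p is F. ✓
u: q → □p is F. ✓
v: q → □p is F. ✓
w: q → □p is F. ✓
Satisfying worlds: {t, u, v, w}.
So ¬(q → □p) fails at the other 1 world.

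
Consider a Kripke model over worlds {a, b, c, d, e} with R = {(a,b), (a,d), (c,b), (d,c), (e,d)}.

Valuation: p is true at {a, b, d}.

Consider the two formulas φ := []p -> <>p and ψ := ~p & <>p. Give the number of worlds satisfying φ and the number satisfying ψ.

4 and 2

For []p -> <>p:
a: []p is T, <>p is T. ✓
b: []p is T, <>p is F. ✗
c: []p is T, <>p is T. ✓
d: []p is F, <>p is F. ✓
e: []p is T, <>p is T. ✓
— 4 worlds.
For ~p & <>p:
a: ~p is F, <>p is T. ✗
b: ~p is F, <>p is F. ✗
c: ~p is T, <>p is T. ✓
d: ~p is F, <>p is F. ✗
e: ~p is T, <>p is T. ✓
— 2 worlds.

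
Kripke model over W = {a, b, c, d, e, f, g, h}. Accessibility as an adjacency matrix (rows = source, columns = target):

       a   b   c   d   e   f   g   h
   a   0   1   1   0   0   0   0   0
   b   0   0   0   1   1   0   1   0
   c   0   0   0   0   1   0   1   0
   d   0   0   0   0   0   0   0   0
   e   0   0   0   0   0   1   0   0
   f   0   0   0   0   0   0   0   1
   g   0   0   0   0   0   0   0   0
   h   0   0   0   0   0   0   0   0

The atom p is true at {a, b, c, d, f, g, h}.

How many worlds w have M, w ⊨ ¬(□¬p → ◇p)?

a: □¬p → ◇p is T. ✗
b: □¬p → ◇p is T. ✗
c: □¬p → ◇p is T. ✗
d: □¬p → ◇p is F. ✓
e: □¬p → ◇p is T. ✗
f: □¬p → ◇p is T. ✗
g: □¬p → ◇p is F. ✓
h: □¬p → ◇p is F. ✓
Satisfying worlds: {d, g, h}.

3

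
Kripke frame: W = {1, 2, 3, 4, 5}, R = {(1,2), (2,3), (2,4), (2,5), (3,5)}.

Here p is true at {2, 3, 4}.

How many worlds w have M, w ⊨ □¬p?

3

1: successors {2}; ¬p there: 2:F. ✗
2: successors {3, 4, 5}; ¬p there: 3:F, 4:F, 5:T. ✗
3: successors {5}; ¬p there: 5:T. ✓
4: no successors, so □¬p holds vacuously. ✓
5: no successors, so □¬p holds vacuously. ✓
Satisfying worlds: {3, 4, 5}.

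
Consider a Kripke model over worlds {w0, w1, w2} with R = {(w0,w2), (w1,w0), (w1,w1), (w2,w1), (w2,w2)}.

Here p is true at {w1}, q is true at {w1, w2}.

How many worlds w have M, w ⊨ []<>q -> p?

w0: []<>q is T, p is F. ✗
w1: []<>q is T, p is T. ✓
w2: []<>q is T, p is F. ✗
Satisfying worlds: {w1}.

1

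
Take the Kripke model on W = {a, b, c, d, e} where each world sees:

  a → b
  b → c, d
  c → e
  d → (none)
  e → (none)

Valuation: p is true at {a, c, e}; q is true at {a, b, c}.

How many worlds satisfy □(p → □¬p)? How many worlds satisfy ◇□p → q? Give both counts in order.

For □(p → □¬p):
a: successors {b}; p → □¬p there: b:T. ✓
b: successors {c, d}; p → □¬p there: c:F, d:T. ✗
c: successors {e}; p → □¬p there: e:T. ✓
d: no successors, so □(p → □¬p) holds vacuously. ✓
e: no successors, so □(p → □¬p) holds vacuously. ✓
— 4 worlds.
For ◇□p → q:
a: ◇□p is F, q is T. ✓
b: ◇□p is T, q is T. ✓
c: ◇□p is T, q is T. ✓
d: ◇□p is F, q is F. ✓
e: ◇□p is F, q is F. ✓
— 5 worlds.

4 and 5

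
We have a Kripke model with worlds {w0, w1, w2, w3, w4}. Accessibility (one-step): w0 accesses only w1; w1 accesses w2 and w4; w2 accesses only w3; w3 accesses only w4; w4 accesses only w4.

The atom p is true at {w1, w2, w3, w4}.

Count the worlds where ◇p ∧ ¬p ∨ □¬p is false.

w0: ◇p ∧ ¬p is T, □¬p is F. ✓
w1: ◇p ∧ ¬p is F, □¬p is F. ✗
w2: ◇p ∧ ¬p is F, □¬p is F. ✗
w3: ◇p ∧ ¬p is F, □¬p is F. ✗
w4: ◇p ∧ ¬p is F, □¬p is F. ✗
Satisfying worlds: {w0}.
So ◇p ∧ ¬p ∨ □¬p fails at the other 4 worlds.

4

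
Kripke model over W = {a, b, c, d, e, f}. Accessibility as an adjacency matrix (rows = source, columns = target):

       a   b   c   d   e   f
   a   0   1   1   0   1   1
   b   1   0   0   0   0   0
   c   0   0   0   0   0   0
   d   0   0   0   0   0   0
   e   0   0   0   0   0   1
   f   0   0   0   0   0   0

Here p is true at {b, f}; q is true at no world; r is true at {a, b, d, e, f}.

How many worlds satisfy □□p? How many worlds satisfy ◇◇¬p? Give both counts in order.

For □□p:
a: successors {b, c, e, f}; □p there: b:F, c:T, e:T, f:T. ✗
b: successors {a}; □p there: a:F. ✗
c: no successors, so □□p holds vacuously. ✓
d: no successors, so □□p holds vacuously. ✓
e: successors {f}; □p there: f:T. ✓
f: no successors, so □□p holds vacuously. ✓
— 4 worlds.
For ◇◇¬p:
a: successors {b, c, e, f}; ◇¬p there: b:T, c:F, e:F, f:F. ✓
b: successors {a}; ◇¬p there: a:T. ✓
c: no successors, so ◇◇¬p fails. ✗
d: no successors, so ◇◇¬p fails. ✗
e: successors {f}; ◇¬p there: f:F. ✗
f: no successors, so ◇◇¬p fails. ✗
— 2 worlds.

4 and 2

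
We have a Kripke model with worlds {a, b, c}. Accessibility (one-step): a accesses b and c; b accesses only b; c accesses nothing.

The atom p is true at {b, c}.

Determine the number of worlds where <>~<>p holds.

1

a: successors {b, c}; ~<>p there: b:F, c:T. ✓
b: successors {b}; ~<>p there: b:F. ✗
c: no successors, so <>~<>p fails. ✗
Satisfying worlds: {a}.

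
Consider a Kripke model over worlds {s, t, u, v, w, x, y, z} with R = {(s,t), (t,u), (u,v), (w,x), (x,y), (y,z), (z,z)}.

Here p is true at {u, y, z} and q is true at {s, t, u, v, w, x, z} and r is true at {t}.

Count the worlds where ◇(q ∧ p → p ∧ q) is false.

s: successors {t}; q ∧ p → p ∧ q there: t:T. ✓
t: successors {u}; q ∧ p → p ∧ q there: u:T. ✓
u: successors {v}; q ∧ p → p ∧ q there: v:T. ✓
v: no successors, so ◇(q ∧ p → p ∧ q) fails. ✗
w: successors {x}; q ∧ p → p ∧ q there: x:T. ✓
x: successors {y}; q ∧ p → p ∧ q there: y:T. ✓
y: successors {z}; q ∧ p → p ∧ q there: z:T. ✓
z: successors {z}; q ∧ p → p ∧ q there: z:T. ✓
Satisfying worlds: {s, t, u, w, x, y, z}.
So ◇(q ∧ p → p ∧ q) fails at the other 1 world.

1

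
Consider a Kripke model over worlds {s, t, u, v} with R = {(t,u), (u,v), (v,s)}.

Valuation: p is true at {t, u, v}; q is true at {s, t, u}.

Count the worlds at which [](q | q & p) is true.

3

s: no successors, so [](q | q & p) holds vacuously. ✓
t: successors {u}; q | q & p there: u:T. ✓
u: successors {v}; q | q & p there: v:F. ✗
v: successors {s}; q | q & p there: s:T. ✓
Satisfying worlds: {s, t, v}.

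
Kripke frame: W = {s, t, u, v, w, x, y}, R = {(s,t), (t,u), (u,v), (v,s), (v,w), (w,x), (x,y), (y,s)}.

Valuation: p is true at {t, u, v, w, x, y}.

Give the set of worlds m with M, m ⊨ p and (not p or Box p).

s: p is F, not p or Box p is T. ✗
t: p is T, not p or Box p is T. ✓
u: p is T, not p or Box p is T. ✓
v: p is T, not p or Box p is F. ✗
w: p is T, not p or Box p is T. ✓
x: p is T, not p or Box p is T. ✓
y: p is T, not p or Box p is F. ✗

{t, u, w, x}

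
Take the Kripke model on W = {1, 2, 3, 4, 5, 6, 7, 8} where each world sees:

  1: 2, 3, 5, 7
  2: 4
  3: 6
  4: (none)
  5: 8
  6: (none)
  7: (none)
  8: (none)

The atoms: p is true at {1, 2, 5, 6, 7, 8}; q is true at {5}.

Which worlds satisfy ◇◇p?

1: successors {2, 3, 5, 7}; ◇p there: 2:F, 3:T, 5:T, 7:F. ✓
2: successors {4}; ◇p there: 4:F. ✗
3: successors {6}; ◇p there: 6:F. ✗
4: no successors, so ◇◇p fails. ✗
5: successors {8}; ◇p there: 8:F. ✗
6: no successors, so ◇◇p fails. ✗
7: no successors, so ◇◇p fails. ✗
8: no successors, so ◇◇p fails. ✗

{1}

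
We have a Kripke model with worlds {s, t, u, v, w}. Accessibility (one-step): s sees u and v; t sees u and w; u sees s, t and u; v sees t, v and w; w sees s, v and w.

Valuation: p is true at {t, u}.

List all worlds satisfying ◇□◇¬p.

s: successors {u, v}; □◇¬p there: u:T, v:T. ✓
t: successors {u, w}; □◇¬p there: u:T, w:T. ✓
u: successors {s, t, u}; □◇¬p there: s:T, t:T, u:T. ✓
v: successors {t, v, w}; □◇¬p there: t:T, v:T, w:T. ✓
w: successors {s, v, w}; □◇¬p there: s:T, v:T, w:T. ✓

{s, t, u, v, w}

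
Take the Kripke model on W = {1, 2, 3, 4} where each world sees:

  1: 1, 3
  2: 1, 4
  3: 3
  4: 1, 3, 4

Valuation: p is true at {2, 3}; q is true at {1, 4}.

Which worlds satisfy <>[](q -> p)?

{1, 3, 4}

1: successors {1, 3}; [](q -> p) there: 1:F, 3:T. ✓
2: successors {1, 4}; [](q -> p) there: 1:F, 4:F. ✗
3: successors {3}; [](q -> p) there: 3:T. ✓
4: successors {1, 3, 4}; [](q -> p) there: 1:F, 3:T, 4:F. ✓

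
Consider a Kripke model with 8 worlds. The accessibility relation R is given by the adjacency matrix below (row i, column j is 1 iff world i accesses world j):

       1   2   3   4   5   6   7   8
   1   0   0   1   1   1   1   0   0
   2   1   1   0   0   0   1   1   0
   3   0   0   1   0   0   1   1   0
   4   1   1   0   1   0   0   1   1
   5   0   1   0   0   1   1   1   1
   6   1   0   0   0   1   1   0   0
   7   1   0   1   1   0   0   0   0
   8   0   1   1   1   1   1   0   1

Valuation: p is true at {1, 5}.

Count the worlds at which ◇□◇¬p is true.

8

1: successors {3, 4, 5, 6}; □◇¬p there: 3:T, 4:T, 5:T, 6:T. ✓
2: successors {1, 2, 6, 7}; □◇¬p there: 1:T, 2:T, 6:T, 7:T. ✓
3: successors {3, 6, 7}; □◇¬p there: 3:T, 6:T, 7:T. ✓
4: successors {1, 2, 4, 7, 8}; □◇¬p there: 1:T, 2:T, 4:T, 7:T, 8:T. ✓
5: successors {2, 5, 6, 7, 8}; □◇¬p there: 2:T, 5:T, 6:T, 7:T, 8:T. ✓
6: successors {1, 5, 6}; □◇¬p there: 1:T, 5:T, 6:T. ✓
7: successors {1, 3, 4}; □◇¬p there: 1:T, 3:T, 4:T. ✓
8: successors {2, 3, 4, 5, 6, 8}; □◇¬p there: 2:T, 3:T, 4:T, 5:T, 6:T, 8:T. ✓
Satisfying worlds: {1, 2, 3, 4, 5, 6, 7, 8}.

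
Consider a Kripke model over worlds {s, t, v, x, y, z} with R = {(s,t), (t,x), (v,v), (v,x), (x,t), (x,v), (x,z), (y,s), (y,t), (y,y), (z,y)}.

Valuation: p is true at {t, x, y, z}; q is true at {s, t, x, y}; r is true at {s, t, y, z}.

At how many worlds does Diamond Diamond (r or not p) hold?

s: successors {t}; Diamond (r or not p) there: t:F. ✗
t: successors {x}; Diamond (r or not p) there: x:T. ✓
v: successors {v, x}; Diamond (r or not p) there: v:T, x:T. ✓
x: successors {t, v, z}; Diamond (r or not p) there: t:F, v:T, z:T. ✓
y: successors {s, t, y}; Diamond (r or not p) there: s:T, t:F, y:T. ✓
z: successors {y}; Diamond (r or not p) there: y:T. ✓
Satisfying worlds: {t, v, x, y, z}.

5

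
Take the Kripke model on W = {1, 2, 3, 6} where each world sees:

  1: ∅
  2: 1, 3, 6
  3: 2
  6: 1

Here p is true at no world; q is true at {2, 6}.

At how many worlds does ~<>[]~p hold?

1: <>[]~p is F. ✓
2: <>[]~p is T. ✗
3: <>[]~p is T. ✗
6: <>[]~p is T. ✗
Satisfying worlds: {1}.

1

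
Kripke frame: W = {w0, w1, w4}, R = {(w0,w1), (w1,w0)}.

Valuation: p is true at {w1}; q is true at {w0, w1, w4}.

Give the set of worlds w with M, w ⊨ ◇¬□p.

{w0}

w0: successors {w1}; ¬□p there: w1:T. ✓
w1: successors {w0}; ¬□p there: w0:F. ✗
w4: no successors, so ◇¬□p fails. ✗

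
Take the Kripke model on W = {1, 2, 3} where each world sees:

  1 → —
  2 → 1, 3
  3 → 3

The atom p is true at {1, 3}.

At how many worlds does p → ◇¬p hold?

1: p is T, ◇¬p is F. ✗
2: p is F, ◇¬p is F. ✓
3: p is T, ◇¬p is F. ✗
Satisfying worlds: {2}.

1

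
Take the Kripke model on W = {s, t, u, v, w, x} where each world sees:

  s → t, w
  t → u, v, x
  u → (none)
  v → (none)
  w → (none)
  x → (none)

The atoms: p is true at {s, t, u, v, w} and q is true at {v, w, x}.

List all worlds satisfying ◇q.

{s, t}

s: successors {t, w}; q there: t:F, w:T. ✓
t: successors {u, v, x}; q there: u:F, v:T, x:T. ✓
u: no successors, so ◇q fails. ✗
v: no successors, so ◇q fails. ✗
w: no successors, so ◇q fails. ✗
x: no successors, so ◇q fails. ✗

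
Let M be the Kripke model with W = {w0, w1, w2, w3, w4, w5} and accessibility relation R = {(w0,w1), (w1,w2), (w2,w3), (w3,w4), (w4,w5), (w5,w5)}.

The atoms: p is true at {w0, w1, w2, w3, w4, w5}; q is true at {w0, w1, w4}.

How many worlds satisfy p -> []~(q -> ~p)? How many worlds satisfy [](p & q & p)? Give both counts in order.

2 and 2

For p -> []~(q -> ~p):
w0: p is T, []~(q -> ~p) is T. ✓
w1: p is T, []~(q -> ~p) is F. ✗
w2: p is T, []~(q -> ~p) is F. ✗
w3: p is T, []~(q -> ~p) is T. ✓
w4: p is T, []~(q -> ~p) is F. ✗
w5: p is T, []~(q -> ~p) is F. ✗
— 2 worlds.
For [](p & q & p):
w0: successors {w1}; p & q & p there: w1:T. ✓
w1: successors {w2}; p & q & p there: w2:F. ✗
w2: successors {w3}; p & q & p there: w3:F. ✗
w3: successors {w4}; p & q & p there: w4:T. ✓
w4: successors {w5}; p & q & p there: w5:F. ✗
w5: successors {w5}; p & q & p there: w5:F. ✗
— 2 worlds.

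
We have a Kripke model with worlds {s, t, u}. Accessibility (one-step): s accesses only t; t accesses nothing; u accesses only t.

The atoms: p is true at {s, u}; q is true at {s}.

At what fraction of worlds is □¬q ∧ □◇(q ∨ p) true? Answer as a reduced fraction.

1/3

s: □¬q is T, □◇(q ∨ p) is F. ✗
t: □¬q is T, □◇(q ∨ p) is T. ✓
u: □¬q is T, □◇(q ∨ p) is F. ✗
That's 1 of 3 worlds, so 1/3.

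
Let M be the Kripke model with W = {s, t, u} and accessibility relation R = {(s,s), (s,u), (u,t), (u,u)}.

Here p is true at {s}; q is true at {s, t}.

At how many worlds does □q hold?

1

s: successors {s, u}; q there: s:T, u:F. ✗
t: no successors, so □q holds vacuously. ✓
u: successors {t, u}; q there: t:T, u:F. ✗
Satisfying worlds: {t}.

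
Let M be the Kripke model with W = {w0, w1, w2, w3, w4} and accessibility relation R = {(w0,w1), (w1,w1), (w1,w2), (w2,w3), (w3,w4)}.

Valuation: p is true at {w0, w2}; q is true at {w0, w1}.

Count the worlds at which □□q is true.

2

w0: successors {w1}; □q there: w1:F. ✗
w1: successors {w1, w2}; □q there: w1:F, w2:F. ✗
w2: successors {w3}; □q there: w3:F. ✗
w3: successors {w4}; □q there: w4:T. ✓
w4: no successors, so □□q holds vacuously. ✓
Satisfying worlds: {w3, w4}.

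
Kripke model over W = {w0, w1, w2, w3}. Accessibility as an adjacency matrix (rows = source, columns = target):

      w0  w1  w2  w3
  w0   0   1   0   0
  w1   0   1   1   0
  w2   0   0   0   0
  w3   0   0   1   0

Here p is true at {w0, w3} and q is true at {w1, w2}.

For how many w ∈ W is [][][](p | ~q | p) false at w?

w0: successors {w1}; [][](p | ~q | p) there: w1:F. ✗
w1: successors {w1, w2}; [][](p | ~q | p) there: w1:F, w2:T. ✗
w2: no successors, so [][][](p | ~q | p) holds vacuously. ✓
w3: successors {w2}; [][](p | ~q | p) there: w2:T. ✓
Satisfying worlds: {w2, w3}.
So [][][](p | ~q | p) fails at the other 2 worlds.

2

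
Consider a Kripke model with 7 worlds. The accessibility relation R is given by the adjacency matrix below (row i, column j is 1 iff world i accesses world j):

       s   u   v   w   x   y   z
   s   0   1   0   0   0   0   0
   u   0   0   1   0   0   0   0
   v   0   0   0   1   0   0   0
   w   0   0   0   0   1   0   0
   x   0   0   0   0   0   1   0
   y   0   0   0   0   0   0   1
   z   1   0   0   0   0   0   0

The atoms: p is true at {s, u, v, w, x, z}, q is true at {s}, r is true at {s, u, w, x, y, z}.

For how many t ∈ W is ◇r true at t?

s: successors {u}; r there: u:T. ✓
u: successors {v}; r there: v:F. ✗
v: successors {w}; r there: w:T. ✓
w: successors {x}; r there: x:T. ✓
x: successors {y}; r there: y:T. ✓
y: successors {z}; r there: z:T. ✓
z: successors {s}; r there: s:T. ✓
Satisfying worlds: {s, v, w, x, y, z}.

6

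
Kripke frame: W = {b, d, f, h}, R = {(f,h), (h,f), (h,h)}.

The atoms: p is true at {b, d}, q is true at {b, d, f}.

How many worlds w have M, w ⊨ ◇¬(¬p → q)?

b: no successors, so ◇¬(¬p → q) fails. ✗
d: no successors, so ◇¬(¬p → q) fails. ✗
f: successors {h}; ¬(¬p → q) there: h:T. ✓
h: successors {f, h}; ¬(¬p → q) there: f:F, h:T. ✓
Satisfying worlds: {f, h}.

2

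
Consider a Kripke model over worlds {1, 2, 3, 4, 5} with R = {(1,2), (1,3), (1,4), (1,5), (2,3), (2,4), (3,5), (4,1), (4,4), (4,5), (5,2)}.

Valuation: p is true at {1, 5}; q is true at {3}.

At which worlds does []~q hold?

1: successors {2, 3, 4, 5}; ~q there: 2:T, 3:F, 4:T, 5:T. ✗
2: successors {3, 4}; ~q there: 3:F, 4:T. ✗
3: successors {5}; ~q there: 5:T. ✓
4: successors {1, 4, 5}; ~q there: 1:T, 4:T, 5:T. ✓
5: successors {2}; ~q there: 2:T. ✓

{3, 4, 5}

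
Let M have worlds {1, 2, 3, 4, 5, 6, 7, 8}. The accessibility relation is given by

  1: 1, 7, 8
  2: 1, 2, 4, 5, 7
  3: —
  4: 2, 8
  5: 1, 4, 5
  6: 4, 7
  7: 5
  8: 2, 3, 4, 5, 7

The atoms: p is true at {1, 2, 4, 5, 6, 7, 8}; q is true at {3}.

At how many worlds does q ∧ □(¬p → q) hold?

1: q is F, □(¬p → q) is T. ✗
2: q is F, □(¬p → q) is T. ✗
3: q is T, □(¬p → q) is T. ✓
4: q is F, □(¬p → q) is T. ✗
5: q is F, □(¬p → q) is T. ✗
6: q is F, □(¬p → q) is T. ✗
7: q is F, □(¬p → q) is T. ✗
8: q is F, □(¬p → q) is T. ✗
Satisfying worlds: {3}.

1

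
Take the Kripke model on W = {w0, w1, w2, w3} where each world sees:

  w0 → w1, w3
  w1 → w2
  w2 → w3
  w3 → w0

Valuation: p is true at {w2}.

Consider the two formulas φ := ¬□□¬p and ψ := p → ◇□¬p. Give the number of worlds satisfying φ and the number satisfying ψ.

1 and 4

For ¬□□¬p:
w0: □□¬p is F. ✓
w1: □□¬p is T. ✗
w2: □□¬p is T. ✗
w3: □□¬p is T. ✗
— 1 world.
For p → ◇□¬p:
w0: p is F, ◇□¬p is T. ✓
w1: p is F, ◇□¬p is T. ✓
w2: p is T, ◇□¬p is T. ✓
w3: p is F, ◇□¬p is T. ✓
— 4 worlds.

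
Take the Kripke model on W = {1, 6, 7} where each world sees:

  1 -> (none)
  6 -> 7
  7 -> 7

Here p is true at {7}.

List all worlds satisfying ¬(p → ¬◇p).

1: p → ¬◇p is T. ✗
6: p → ¬◇p is T. ✗
7: p → ¬◇p is F. ✓

{7}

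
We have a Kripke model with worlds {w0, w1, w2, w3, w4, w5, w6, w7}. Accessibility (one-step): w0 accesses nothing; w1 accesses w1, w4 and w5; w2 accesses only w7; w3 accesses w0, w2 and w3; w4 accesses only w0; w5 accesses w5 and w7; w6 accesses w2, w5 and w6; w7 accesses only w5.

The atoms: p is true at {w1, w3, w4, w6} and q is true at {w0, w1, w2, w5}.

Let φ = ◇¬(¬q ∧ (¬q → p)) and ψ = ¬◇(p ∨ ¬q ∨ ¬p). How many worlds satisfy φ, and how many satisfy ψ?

7 and 1

For ◇¬(¬q ∧ (¬q → p)):
w0: no successors, so ◇¬(¬q ∧ (¬q → p)) fails. ✗
w1: successors {w1, w4, w5}; ¬(¬q ∧ (¬q → p)) there: w1:T, w4:F, w5:T. ✓
w2: successors {w7}; ¬(¬q ∧ (¬q → p)) there: w7:T. ✓
w3: successors {w0, w2, w3}; ¬(¬q ∧ (¬q → p)) there: w0:T, w2:T, w3:F. ✓
w4: successors {w0}; ¬(¬q ∧ (¬q → p)) there: w0:T. ✓
w5: successors {w5, w7}; ¬(¬q ∧ (¬q → p)) there: w5:T, w7:T. ✓
w6: successors {w2, w5, w6}; ¬(¬q ∧ (¬q → p)) there: w2:T, w5:T, w6:F. ✓
w7: successors {w5}; ¬(¬q ∧ (¬q → p)) there: w5:T. ✓
— 7 worlds.
For ¬◇(p ∨ ¬q ∨ ¬p):
w0: ◇(p ∨ ¬q ∨ ¬p) is F. ✓
w1: ◇(p ∨ ¬q ∨ ¬p) is T. ✗
w2: ◇(p ∨ ¬q ∨ ¬p) is T. ✗
w3: ◇(p ∨ ¬q ∨ ¬p) is T. ✗
w4: ◇(p ∨ ¬q ∨ ¬p) is T. ✗
w5: ◇(p ∨ ¬q ∨ ¬p) is T. ✗
w6: ◇(p ∨ ¬q ∨ ¬p) is T. ✗
w7: ◇(p ∨ ¬q ∨ ¬p) is T. ✗
— 1 world.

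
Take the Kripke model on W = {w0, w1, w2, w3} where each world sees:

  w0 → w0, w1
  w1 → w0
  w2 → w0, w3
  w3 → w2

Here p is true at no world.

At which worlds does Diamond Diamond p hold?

∅

w0: successors {w0, w1}; Diamond p there: w0:F, w1:F. ✗
w1: successors {w0}; Diamond p there: w0:F. ✗
w2: successors {w0, w3}; Diamond p there: w0:F, w3:F. ✗
w3: successors {w2}; Diamond p there: w2:F. ✗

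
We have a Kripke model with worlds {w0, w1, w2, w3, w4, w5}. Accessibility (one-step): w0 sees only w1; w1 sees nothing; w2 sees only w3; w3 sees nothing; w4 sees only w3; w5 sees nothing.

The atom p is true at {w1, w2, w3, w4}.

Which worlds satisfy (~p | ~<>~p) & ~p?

{w0, w5}

w0: ~p | ~<>~p is T, ~p is T. ✓
w1: ~p | ~<>~p is T, ~p is F. ✗
w2: ~p | ~<>~p is T, ~p is F. ✗
w3: ~p | ~<>~p is T, ~p is F. ✗
w4: ~p | ~<>~p is T, ~p is F. ✗
w5: ~p | ~<>~p is T, ~p is T. ✓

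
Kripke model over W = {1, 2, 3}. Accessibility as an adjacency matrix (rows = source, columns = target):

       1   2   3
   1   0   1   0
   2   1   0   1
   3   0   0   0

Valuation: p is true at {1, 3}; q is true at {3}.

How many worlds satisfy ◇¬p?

1

1: successors {2}; ¬p there: 2:T. ✓
2: successors {1, 3}; ¬p there: 1:F, 3:F. ✗
3: no successors, so ◇¬p fails. ✗
Satisfying worlds: {1}.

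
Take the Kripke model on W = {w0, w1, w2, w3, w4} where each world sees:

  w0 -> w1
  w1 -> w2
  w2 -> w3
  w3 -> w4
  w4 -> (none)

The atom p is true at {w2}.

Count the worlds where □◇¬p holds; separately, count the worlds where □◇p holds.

For □◇¬p:
w0: successors {w1}; ◇¬p there: w1:F. ✗
w1: successors {w2}; ◇¬p there: w2:T. ✓
w2: successors {w3}; ◇¬p there: w3:T. ✓
w3: successors {w4}; ◇¬p there: w4:F. ✗
w4: no successors, so □◇¬p holds vacuously. ✓
— 3 worlds.
For □◇p:
w0: successors {w1}; ◇p there: w1:T. ✓
w1: successors {w2}; ◇p there: w2:F. ✗
w2: successors {w3}; ◇p there: w3:F. ✗
w3: successors {w4}; ◇p there: w4:F. ✗
w4: no successors, so □◇p holds vacuously. ✓
— 2 worlds.

3 and 2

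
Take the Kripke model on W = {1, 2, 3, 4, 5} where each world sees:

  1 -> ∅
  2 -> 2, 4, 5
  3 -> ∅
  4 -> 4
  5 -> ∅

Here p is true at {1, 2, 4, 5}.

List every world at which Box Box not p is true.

1: no successors, so Box Box not p holds vacuously. ✓
2: successors {2, 4, 5}; Box not p there: 2:F, 4:F, 5:T. ✗
3: no successors, so Box Box not p holds vacuously. ✓
4: successors {4}; Box not p there: 4:F. ✗
5: no successors, so Box Box not p holds vacuously. ✓

{1, 3, 5}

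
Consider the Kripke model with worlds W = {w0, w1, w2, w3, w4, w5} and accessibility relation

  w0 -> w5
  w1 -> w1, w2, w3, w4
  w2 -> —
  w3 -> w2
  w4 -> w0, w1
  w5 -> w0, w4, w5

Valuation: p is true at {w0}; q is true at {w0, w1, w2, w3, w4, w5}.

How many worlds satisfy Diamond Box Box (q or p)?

w0: successors {w5}; Box Box (q or p) there: w5:T. ✓
w1: successors {w1, w2, w3, w4}; Box Box (q or p) there: w1:T, w2:T, w3:T, w4:T. ✓
w2: no successors, so Diamond Box Box (q or p) fails. ✗
w3: successors {w2}; Box Box (q or p) there: w2:T. ✓
w4: successors {w0, w1}; Box Box (q or p) there: w0:T, w1:T. ✓
w5: successors {w0, w4, w5}; Box Box (q or p) there: w0:T, w4:T, w5:T. ✓
Satisfying worlds: {w0, w1, w3, w4, w5}.

5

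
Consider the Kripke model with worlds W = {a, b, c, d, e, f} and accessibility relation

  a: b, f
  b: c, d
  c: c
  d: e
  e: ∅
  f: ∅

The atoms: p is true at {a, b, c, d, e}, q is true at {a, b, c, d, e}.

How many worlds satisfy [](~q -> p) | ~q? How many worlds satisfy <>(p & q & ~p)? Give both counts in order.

5 and 0

For [](~q -> p) | ~q:
a: [](~q -> p) is F, ~q is F. ✗
b: [](~q -> p) is T, ~q is F. ✓
c: [](~q -> p) is T, ~q is F. ✓
d: [](~q -> p) is T, ~q is F. ✓
e: [](~q -> p) is T, ~q is F. ✓
f: [](~q -> p) is T, ~q is T. ✓
— 5 worlds.
For <>(p & q & ~p):
a: successors {b, f}; p & q & ~p there: b:F, f:F. ✗
b: successors {c, d}; p & q & ~p there: c:F, d:F. ✗
c: successors {c}; p & q & ~p there: c:F. ✗
d: successors {e}; p & q & ~p there: e:F. ✗
e: no successors, so <>(p & q & ~p) fails. ✗
f: no successors, so <>(p & q & ~p) fails. ✗
— 0 worlds.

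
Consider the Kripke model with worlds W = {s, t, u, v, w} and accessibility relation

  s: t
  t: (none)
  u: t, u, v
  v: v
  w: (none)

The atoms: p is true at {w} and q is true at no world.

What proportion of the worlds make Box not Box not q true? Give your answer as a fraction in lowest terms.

2/5

s: successors {t}; not Box not q there: t:F. ✗
t: no successors, so Box not Box not q holds vacuously. ✓
u: successors {t, u, v}; not Box not q there: t:F, u:F, v:F. ✗
v: successors {v}; not Box not q there: v:F. ✗
w: no successors, so Box not Box not q holds vacuously. ✓
That's 2 of 5 worlds, so 2/5.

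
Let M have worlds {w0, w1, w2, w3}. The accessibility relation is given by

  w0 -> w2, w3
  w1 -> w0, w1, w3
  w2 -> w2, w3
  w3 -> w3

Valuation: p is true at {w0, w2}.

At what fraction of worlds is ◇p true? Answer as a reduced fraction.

w0: successors {w2, w3}; p there: w2:T, w3:F. ✓
w1: successors {w0, w1, w3}; p there: w0:T, w1:F, w3:F. ✓
w2: successors {w2, w3}; p there: w2:T, w3:F. ✓
w3: successors {w3}; p there: w3:F. ✗
That's 3 of 4 worlds, so 3/4.

3/4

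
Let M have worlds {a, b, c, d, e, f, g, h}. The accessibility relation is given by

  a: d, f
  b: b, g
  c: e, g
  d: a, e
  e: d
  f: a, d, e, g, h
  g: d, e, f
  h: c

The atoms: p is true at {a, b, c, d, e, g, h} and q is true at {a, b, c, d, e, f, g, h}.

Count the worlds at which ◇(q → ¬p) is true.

a: successors {d, f}; q → ¬p there: d:F, f:T. ✓
b: successors {b, g}; q → ¬p there: b:F, g:F. ✗
c: successors {e, g}; q → ¬p there: e:F, g:F. ✗
d: successors {a, e}; q → ¬p there: a:F, e:F. ✗
e: successors {d}; q → ¬p there: d:F. ✗
f: successors {a, d, e, g, h}; q → ¬p there: a:F, d:F, e:F, g:F, h:F. ✗
g: successors {d, e, f}; q → ¬p there: d:F, e:F, f:T. ✓
h: successors {c}; q → ¬p there: c:F. ✗
Satisfying worlds: {a, g}.

2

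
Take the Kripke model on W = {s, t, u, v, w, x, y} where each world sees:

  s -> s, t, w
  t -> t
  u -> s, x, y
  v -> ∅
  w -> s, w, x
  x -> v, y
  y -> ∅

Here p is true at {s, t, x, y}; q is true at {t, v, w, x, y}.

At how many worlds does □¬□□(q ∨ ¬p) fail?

5

s: successors {s, t, w}; ¬□□(q ∨ ¬p) there: s:T, t:F, w:T. ✗
t: successors {t}; ¬□□(q ∨ ¬p) there: t:F. ✗
u: successors {s, x, y}; ¬□□(q ∨ ¬p) there: s:T, x:F, y:F. ✗
v: no successors, so □¬□□(q ∨ ¬p) holds vacuously. ✓
w: successors {s, w, x}; ¬□□(q ∨ ¬p) there: s:T, w:T, x:F. ✗
x: successors {v, y}; ¬□□(q ∨ ¬p) there: v:F, y:F. ✗
y: no successors, so □¬□□(q ∨ ¬p) holds vacuously. ✓
Satisfying worlds: {v, y}.
So □¬□□(q ∨ ¬p) fails at the other 5 worlds.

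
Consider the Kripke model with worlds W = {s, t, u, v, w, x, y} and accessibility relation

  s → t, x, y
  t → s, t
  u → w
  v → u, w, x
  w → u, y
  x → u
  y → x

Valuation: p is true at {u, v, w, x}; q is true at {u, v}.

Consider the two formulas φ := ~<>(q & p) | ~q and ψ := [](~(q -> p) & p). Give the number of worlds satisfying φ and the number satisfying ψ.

For ~<>(q & p) | ~q:
s: ~<>(q & p) is T, ~q is T. ✓
t: ~<>(q & p) is T, ~q is T. ✓
u: ~<>(q & p) is T, ~q is F. ✓
v: ~<>(q & p) is F, ~q is F. ✗
w: ~<>(q & p) is F, ~q is T. ✓
x: ~<>(q & p) is F, ~q is T. ✓
y: ~<>(q & p) is T, ~q is T. ✓
— 6 worlds.
For [](~(q -> p) & p):
s: successors {t, x, y}; ~(q -> p) & p there: t:F, x:F, y:F. ✗
t: successors {s, t}; ~(q -> p) & p there: s:F, t:F. ✗
u: successors {w}; ~(q -> p) & p there: w:F. ✗
v: successors {u, w, x}; ~(q -> p) & p there: u:F, w:F, x:F. ✗
w: successors {u, y}; ~(q -> p) & p there: u:F, y:F. ✗
x: successors {u}; ~(q -> p) & p there: u:F. ✗
y: successors {x}; ~(q -> p) & p there: x:F. ✗
— 0 worlds.

6 and 0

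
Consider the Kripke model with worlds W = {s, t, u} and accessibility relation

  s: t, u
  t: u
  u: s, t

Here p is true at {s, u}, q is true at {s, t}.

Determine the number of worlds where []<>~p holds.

s: successors {t, u}; <>~p there: t:F, u:T. ✗
t: successors {u}; <>~p there: u:T. ✓
u: successors {s, t}; <>~p there: s:T, t:F. ✗
Satisfying worlds: {t}.

1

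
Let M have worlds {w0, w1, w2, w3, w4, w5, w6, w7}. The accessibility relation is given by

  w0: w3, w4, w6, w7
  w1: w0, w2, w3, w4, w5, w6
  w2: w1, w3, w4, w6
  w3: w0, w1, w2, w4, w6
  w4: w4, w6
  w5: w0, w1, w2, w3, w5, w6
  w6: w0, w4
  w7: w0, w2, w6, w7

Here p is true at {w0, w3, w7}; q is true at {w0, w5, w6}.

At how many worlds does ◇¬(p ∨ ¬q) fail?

1

w0: successors {w3, w4, w6, w7}; ¬(p ∨ ¬q) there: w3:F, w4:F, w6:T, w7:F. ✓
w1: successors {w0, w2, w3, w4, w5, w6}; ¬(p ∨ ¬q) there: w0:F, w2:F, w3:F, w4:F, w5:T, w6:T. ✓
w2: successors {w1, w3, w4, w6}; ¬(p ∨ ¬q) there: w1:F, w3:F, w4:F, w6:T. ✓
w3: successors {w0, w1, w2, w4, w6}; ¬(p ∨ ¬q) there: w0:F, w1:F, w2:F, w4:F, w6:T. ✓
w4: successors {w4, w6}; ¬(p ∨ ¬q) there: w4:F, w6:T. ✓
w5: successors {w0, w1, w2, w3, w5, w6}; ¬(p ∨ ¬q) there: w0:F, w1:F, w2:F, w3:F, w5:T, w6:T. ✓
w6: successors {w0, w4}; ¬(p ∨ ¬q) there: w0:F, w4:F. ✗
w7: successors {w0, w2, w6, w7}; ¬(p ∨ ¬q) there: w0:F, w2:F, w6:T, w7:F. ✓
Satisfying worlds: {w0, w1, w2, w3, w4, w5, w7}.
So ◇¬(p ∨ ¬q) fails at the other 1 world.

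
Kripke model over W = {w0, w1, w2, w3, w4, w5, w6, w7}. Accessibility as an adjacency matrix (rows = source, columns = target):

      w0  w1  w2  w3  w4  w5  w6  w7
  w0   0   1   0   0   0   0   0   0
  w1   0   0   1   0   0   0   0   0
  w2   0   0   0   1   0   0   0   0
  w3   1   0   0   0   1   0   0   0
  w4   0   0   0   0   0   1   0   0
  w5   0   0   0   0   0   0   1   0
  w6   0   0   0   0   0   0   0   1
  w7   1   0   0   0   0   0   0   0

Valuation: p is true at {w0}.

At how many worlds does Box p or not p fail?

w0: Box p is F, not p is F. ✗
w1: Box p is F, not p is T. ✓
w2: Box p is F, not p is T. ✓
w3: Box p is F, not p is T. ✓
w4: Box p is F, not p is T. ✓
w5: Box p is F, not p is T. ✓
w6: Box p is F, not p is T. ✓
w7: Box p is T, not p is T. ✓
Satisfying worlds: {w1, w2, w3, w4, w5, w6, w7}.
So Box p or not p fails at the other 1 world.

1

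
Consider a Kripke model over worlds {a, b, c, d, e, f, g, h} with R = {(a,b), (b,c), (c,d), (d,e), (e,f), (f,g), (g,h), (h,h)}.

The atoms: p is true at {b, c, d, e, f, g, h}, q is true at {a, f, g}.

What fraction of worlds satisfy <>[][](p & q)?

a: successors {b}; [][](p & q) there: b:F. ✗
b: successors {c}; [][](p & q) there: c:F. ✗
c: successors {d}; [][](p & q) there: d:T. ✓
d: successors {e}; [][](p & q) there: e:T. ✓
e: successors {f}; [][](p & q) there: f:F. ✗
f: successors {g}; [][](p & q) there: g:F. ✗
g: successors {h}; [][](p & q) there: h:F. ✗
h: successors {h}; [][](p & q) there: h:F. ✗
That's 2 of 8 worlds, so 2/8 = 1/4.

1/4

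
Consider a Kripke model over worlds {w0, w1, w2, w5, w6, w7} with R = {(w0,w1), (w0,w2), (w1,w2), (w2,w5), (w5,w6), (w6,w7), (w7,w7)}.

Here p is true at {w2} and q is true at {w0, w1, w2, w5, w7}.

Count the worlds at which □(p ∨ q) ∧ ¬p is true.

4

w0: □(p ∨ q) is T, ¬p is T. ✓
w1: □(p ∨ q) is T, ¬p is T. ✓
w2: □(p ∨ q) is T, ¬p is F. ✗
w5: □(p ∨ q) is F, ¬p is T. ✗
w6: □(p ∨ q) is T, ¬p is T. ✓
w7: □(p ∨ q) is T, ¬p is T. ✓
Satisfying worlds: {w0, w1, w6, w7}.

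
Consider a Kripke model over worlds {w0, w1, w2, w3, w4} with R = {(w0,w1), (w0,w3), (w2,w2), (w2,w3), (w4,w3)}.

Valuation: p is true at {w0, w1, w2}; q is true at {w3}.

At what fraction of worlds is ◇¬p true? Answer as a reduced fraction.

w0: successors {w1, w3}; ¬p there: w1:F, w3:T. ✓
w1: no successors, so ◇¬p fails. ✗
w2: successors {w2, w3}; ¬p there: w2:F, w3:T. ✓
w3: no successors, so ◇¬p fails. ✗
w4: successors {w3}; ¬p there: w3:T. ✓
That's 3 of 5 worlds, so 3/5.

3/5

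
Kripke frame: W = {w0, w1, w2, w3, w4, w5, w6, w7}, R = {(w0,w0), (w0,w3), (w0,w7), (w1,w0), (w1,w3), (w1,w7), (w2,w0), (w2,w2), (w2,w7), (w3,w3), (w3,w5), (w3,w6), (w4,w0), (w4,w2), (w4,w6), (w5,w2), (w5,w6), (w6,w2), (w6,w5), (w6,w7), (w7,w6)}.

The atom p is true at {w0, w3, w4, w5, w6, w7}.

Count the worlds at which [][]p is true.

w0: successors {w0, w3, w7}; []p there: w0:T, w3:T, w7:T. ✓
w1: successors {w0, w3, w7}; []p there: w0:T, w3:T, w7:T. ✓
w2: successors {w0, w2, w7}; []p there: w0:T, w2:F, w7:T. ✗
w3: successors {w3, w5, w6}; []p there: w3:T, w5:F, w6:F. ✗
w4: successors {w0, w2, w6}; []p there: w0:T, w2:F, w6:F. ✗
w5: successors {w2, w6}; []p there: w2:F, w6:F. ✗
w6: successors {w2, w5, w7}; []p there: w2:F, w5:F, w7:T. ✗
w7: successors {w6}; []p there: w6:F. ✗
Satisfying worlds: {w0, w1}.

2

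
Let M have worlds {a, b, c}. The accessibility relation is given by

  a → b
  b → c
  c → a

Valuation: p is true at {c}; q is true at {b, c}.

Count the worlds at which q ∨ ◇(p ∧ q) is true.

a: q is F, ◇(p ∧ q) is F. ✗
b: q is T, ◇(p ∧ q) is T. ✓
c: q is T, ◇(p ∧ q) is F. ✓
Satisfying worlds: {b, c}.

2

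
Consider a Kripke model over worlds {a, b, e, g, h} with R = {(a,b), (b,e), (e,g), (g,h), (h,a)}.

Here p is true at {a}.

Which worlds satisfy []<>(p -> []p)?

{a, b, e, h}

a: successors {b}; <>(p -> []p) there: b:T. ✓
b: successors {e}; <>(p -> []p) there: e:T. ✓
e: successors {g}; <>(p -> []p) there: g:T. ✓
g: successors {h}; <>(p -> []p) there: h:F. ✗
h: successors {a}; <>(p -> []p) there: a:T. ✓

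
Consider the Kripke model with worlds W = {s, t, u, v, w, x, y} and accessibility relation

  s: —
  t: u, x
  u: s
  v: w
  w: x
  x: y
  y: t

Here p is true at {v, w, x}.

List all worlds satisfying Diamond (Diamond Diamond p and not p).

{x}

s: no successors, so Diamond (Diamond Diamond p and not p) fails. ✗
t: successors {u, x}; Diamond Diamond p and not p there: u:F, x:F. ✗
u: successors {s}; Diamond Diamond p and not p there: s:F. ✗
v: successors {w}; Diamond Diamond p and not p there: w:F. ✗
w: successors {x}; Diamond Diamond p and not p there: x:F. ✗
x: successors {y}; Diamond Diamond p and not p there: y:T. ✓
y: successors {t}; Diamond Diamond p and not p there: t:F. ✗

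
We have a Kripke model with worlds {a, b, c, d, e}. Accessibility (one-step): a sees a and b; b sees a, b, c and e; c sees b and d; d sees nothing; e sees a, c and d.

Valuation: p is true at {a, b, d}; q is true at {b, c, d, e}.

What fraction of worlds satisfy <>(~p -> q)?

4/5

a: successors {a, b}; ~p -> q there: a:T, b:T. ✓
b: successors {a, b, c, e}; ~p -> q there: a:T, b:T, c:T, e:T. ✓
c: successors {b, d}; ~p -> q there: b:T, d:T. ✓
d: no successors, so <>(~p -> q) fails. ✗
e: successors {a, c, d}; ~p -> q there: a:T, c:T, d:T. ✓
That's 4 of 5 worlds, so 4/5.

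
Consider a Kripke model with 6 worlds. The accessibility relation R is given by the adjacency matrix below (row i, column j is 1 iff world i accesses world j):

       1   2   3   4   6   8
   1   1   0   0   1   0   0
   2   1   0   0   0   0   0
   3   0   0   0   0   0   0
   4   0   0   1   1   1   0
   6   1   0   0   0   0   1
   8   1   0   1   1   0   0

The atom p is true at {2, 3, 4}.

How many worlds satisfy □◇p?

4

1: successors {1, 4}; ◇p there: 1:T, 4:T. ✓
2: successors {1}; ◇p there: 1:T. ✓
3: no successors, so □◇p holds vacuously. ✓
4: successors {3, 4, 6}; ◇p there: 3:F, 4:T, 6:F. ✗
6: successors {1, 8}; ◇p there: 1:T, 8:T. ✓
8: successors {1, 3, 4}; ◇p there: 1:T, 3:F, 4:T. ✗
Satisfying worlds: {1, 2, 3, 6}.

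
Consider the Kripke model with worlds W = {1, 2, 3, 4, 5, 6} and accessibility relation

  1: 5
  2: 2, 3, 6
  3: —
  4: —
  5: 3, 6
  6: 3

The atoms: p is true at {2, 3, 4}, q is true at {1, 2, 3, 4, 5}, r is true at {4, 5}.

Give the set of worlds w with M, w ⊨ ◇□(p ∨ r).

1: successors {5}; □(p ∨ r) there: 5:F. ✗
2: successors {2, 3, 6}; □(p ∨ r) there: 2:F, 3:T, 6:T. ✓
3: no successors, so ◇□(p ∨ r) fails. ✗
4: no successors, so ◇□(p ∨ r) fails. ✗
5: successors {3, 6}; □(p ∨ r) there: 3:T, 6:T. ✓
6: successors {3}; □(p ∨ r) there: 3:T. ✓

{2, 5, 6}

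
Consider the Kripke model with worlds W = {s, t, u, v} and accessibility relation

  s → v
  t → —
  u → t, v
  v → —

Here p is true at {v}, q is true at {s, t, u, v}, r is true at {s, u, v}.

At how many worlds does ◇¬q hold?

0

s: successors {v}; ¬q there: v:F. ✗
t: no successors, so ◇¬q fails. ✗
u: successors {t, v}; ¬q there: t:F, v:F. ✗
v: no successors, so ◇¬q fails. ✗
Satisfying worlds: ∅.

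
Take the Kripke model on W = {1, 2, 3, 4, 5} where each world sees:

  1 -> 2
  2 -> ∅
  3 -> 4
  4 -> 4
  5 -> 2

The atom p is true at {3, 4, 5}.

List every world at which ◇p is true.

1: successors {2}; p there: 2:F. ✗
2: no successors, so ◇p fails. ✗
3: successors {4}; p there: 4:T. ✓
4: successors {4}; p there: 4:T. ✓
5: successors {2}; p there: 2:F. ✗

{3, 4}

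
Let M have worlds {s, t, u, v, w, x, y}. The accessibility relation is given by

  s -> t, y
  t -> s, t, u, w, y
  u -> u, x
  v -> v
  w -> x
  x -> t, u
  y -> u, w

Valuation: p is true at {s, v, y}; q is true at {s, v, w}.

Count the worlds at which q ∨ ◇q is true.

5

s: q is T, ◇q is F. ✓
t: q is F, ◇q is T. ✓
u: q is F, ◇q is F. ✗
v: q is T, ◇q is T. ✓
w: q is T, ◇q is F. ✓
x: q is F, ◇q is F. ✗
y: q is F, ◇q is T. ✓
Satisfying worlds: {s, t, v, w, y}.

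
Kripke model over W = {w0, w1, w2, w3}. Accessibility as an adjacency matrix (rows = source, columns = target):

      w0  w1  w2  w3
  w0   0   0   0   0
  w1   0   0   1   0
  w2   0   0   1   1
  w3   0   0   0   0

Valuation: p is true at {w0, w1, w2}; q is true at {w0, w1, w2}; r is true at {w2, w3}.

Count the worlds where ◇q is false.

w0: no successors, so ◇q fails. ✗
w1: successors {w2}; q there: w2:T. ✓
w2: successors {w2, w3}; q there: w2:T, w3:F. ✓
w3: no successors, so ◇q fails. ✗
Satisfying worlds: {w1, w2}.
So ◇q fails at the other 2 worlds.

2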